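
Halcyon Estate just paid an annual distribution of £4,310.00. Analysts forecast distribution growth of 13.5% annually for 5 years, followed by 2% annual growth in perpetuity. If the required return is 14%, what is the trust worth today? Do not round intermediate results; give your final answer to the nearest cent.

D_1 = 4891.85000
D_2 = 5552.24975
D_3 = 6301.80347
D_4 = 7152.54693
D_5 = 8118.14077
Terminal value at year 5: TV = D_5×(1+g_2)/(r−g_2) = 8280.50359/0.12 = 69004.19655
P_0 = D_1/(1+r)^1 + D_2/(1+r)^2 + D_3/(1+r)^3 + D_4/(1+r)^4 + D_5/(1+r)^5 + TV/(1+r)^5
    = 4291.09649 + 4272.27589 + 4253.53784 + 4234.88197 + 4216.30793 + 35838.61740 = 57106.71752

£57106.72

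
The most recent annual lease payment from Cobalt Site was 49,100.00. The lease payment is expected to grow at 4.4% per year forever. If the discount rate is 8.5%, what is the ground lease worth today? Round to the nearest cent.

1250253.66

D₁ = D₀ × (1 + g) = 49,100.00 × 1.044 = 51,260.4000
Growing perpetuity: P = D₁ / (r − g) = 51,260.4000 / (0.085 − 0.044) = 1,250,253.66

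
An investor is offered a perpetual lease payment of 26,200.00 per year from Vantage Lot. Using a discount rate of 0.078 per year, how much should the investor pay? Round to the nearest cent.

335897.44

Level perpetuity: PV = C / r = 26,200.00 / 0.078 = 335,897.44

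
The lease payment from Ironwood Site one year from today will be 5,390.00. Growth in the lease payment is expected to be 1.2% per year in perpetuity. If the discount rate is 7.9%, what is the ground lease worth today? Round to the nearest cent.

80447.76

Growing perpetuity: P = D₁ / (r − g) = 5,390.0000 / (0.079 − 0.012) = 80,447.76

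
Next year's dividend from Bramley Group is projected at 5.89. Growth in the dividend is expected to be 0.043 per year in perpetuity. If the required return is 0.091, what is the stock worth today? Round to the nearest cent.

Growing perpetuity: P = D₁ / (r − g) = 5.8900 / (0.091 − 0.043) = 122.71

122.71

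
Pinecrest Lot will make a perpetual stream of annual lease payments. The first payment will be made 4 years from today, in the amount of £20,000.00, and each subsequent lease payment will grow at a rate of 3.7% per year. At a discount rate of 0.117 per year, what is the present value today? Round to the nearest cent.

Value at end of year 3: C₁ / (r − g) = £20,000.00 / (0.117 − 0.037) = £250,000.0000
Discount to today: PV = £250,000.0000 / (1 + 0.117)^3 = £250,000.0000 / 1.393669 = £179,382.67

£179382.67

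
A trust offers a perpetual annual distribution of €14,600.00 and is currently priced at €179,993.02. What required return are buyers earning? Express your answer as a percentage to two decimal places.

P = C/r ⇒ r = C/P = €14,600.00/€179,993.02 = 0.081114

8.11%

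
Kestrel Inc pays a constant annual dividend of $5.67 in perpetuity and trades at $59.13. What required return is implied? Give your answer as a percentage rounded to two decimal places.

P = C/r ⇒ r = C/P = $5.67/$59.13 = 0.095890

9.59%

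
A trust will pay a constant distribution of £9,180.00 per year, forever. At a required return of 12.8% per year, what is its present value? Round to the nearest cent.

Level perpetuity: PV = C / r = £9,180.00 / 0.128 = £71,718.75

£71718.75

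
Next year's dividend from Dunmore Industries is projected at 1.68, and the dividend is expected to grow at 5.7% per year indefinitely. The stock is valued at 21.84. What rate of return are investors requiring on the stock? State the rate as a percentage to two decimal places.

13.39%

P = D₁/(r − g) ⇒ r = D₁/P + g = 1.6800/21.84 + 0.057 = 0.076923 + 0.057 = 0.133923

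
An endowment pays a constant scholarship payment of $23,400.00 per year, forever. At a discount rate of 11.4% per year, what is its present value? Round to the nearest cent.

Level perpetuity: PV = C / r = $23,400.00 / 0.114 = $205,263.16

$205263.16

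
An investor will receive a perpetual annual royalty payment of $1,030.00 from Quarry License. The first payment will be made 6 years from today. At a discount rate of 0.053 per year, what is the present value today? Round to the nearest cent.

Value at end of year 5: C / r = $1,030.00 / 0.053 = $19,433.9623
Discount to today: PV = $19,433.9623 / (1 + 0.053)^5 = $19,433.9623 / 1.294619 = $15,011.34

$15011.34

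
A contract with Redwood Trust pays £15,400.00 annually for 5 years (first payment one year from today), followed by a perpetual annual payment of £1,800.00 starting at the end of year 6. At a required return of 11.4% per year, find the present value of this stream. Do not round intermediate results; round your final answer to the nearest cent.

£65551.98

PV of 5-year annuity: £15,400.00 × [1 − (1+0.114)^−5] / 0.114 = 56348.71559
Perpetuity value at year 5: £1,800.00 / 0.114 = 15789.47368
PV of perpetuity: 15789.47368 / (1+0.114)^5 = 9203.26017
Total PV = 56348.71559 + 9203.26017 = 65551.97577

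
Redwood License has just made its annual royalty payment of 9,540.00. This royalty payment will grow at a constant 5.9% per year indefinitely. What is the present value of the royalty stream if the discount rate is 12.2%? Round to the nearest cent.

D₁ = D₀ × (1 + g) = 9,540.00 × 1.059 = 10,102.8600
Growing perpetuity: P = D₁ / (r − g) = 10,102.8600 / (0.122 − 0.059) = 160,362.86

160362.86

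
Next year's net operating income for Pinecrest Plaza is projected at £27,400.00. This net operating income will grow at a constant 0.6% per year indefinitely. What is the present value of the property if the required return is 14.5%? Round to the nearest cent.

£197122.30

Growing perpetuity: P = D₁ / (r − g) = £27,400.0000 / (0.145 − 0.006) = £197,122.30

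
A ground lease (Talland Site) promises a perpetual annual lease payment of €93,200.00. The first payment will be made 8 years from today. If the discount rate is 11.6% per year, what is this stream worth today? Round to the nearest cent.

Value at end of year 7: C / r = €93,200.00 / 0.116 = €803,448.2759
Discount to today: PV = €803,448.2759 / (1 + 0.116)^7 = €803,448.2759 / 2.156003 = €372,656.38

€372656.38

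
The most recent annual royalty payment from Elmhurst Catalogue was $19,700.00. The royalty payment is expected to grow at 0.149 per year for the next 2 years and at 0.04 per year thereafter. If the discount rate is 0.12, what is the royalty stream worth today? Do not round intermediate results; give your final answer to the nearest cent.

D_1 = 22635.30000
D_2 = 26007.95970
Terminal value at year 2: TV = D_2×(1+g_2)/(r−g_2) = 27048.27809/0.08 = 338103.47610
P_0 = D_1/(1+r)^1 + D_2/(1+r)^2 + TV/(1+r)^2
    = 20210.08929 + 20733.38624 + 269534.02113 = 310477.49665

$310477.50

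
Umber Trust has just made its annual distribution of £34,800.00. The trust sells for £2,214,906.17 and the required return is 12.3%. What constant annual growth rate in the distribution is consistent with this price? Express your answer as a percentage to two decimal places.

P = D₀(1+g)/(r−g) ⇒ P(r−g) = D₀(1+g) ⇒ g(P+D₀) = P·r − D₀
g = (P·r − D₀)/(P + D₀) = (£2,214,906.17×0.123 − £34,800.00) / (£2,214,906.17 + £34,800.00) = 0.105629

10.56%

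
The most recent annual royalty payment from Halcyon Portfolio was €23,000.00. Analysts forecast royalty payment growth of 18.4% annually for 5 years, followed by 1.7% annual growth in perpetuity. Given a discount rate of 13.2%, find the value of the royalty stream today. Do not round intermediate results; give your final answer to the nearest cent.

€386463.88

D_1 = 27232.00000
D_2 = 32242.68800
D_3 = 38175.34259
D_4 = 45199.60563
D_5 = 53516.33306
Terminal value at year 5: TV = D_5×(1+g_2)/(r−g_2) = 54426.11073/0.115 = 473270.52806
P_0 = D_1/(1+r)^1 + D_2/(1+r)^2 + D_3/(1+r)^3 + D_4/(1+r)^4 + D_5/(1+r)^5 + TV/(1+r)^5
    = 24056.53710 + 25161.60771 + 26317.44128 + 27526.36968 + 28790.83189 + 254611.09594 = 386463.88360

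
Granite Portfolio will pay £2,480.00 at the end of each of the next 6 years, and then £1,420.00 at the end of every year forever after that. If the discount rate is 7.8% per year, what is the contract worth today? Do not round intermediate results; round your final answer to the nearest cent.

£23135.25

PV of 6-year annuity: £2,480.00 × [1 − (1+0.078)^−6] / 0.078 = 11534.63518
Perpetuity value at year 6: £1,420.00 / 0.078 = 18205.12821
PV of perpetuity: 18205.12821 / (1+0.078)^6 = 11600.61935
Total PV = 11534.63518 + 11600.61935 = 23135.25453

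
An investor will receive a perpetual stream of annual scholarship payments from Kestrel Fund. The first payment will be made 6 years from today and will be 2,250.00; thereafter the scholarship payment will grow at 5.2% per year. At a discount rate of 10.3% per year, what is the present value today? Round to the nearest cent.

27023.08

Value at end of year 5: C₁ / (r − g) = 2,250.00 / (0.103 − 0.052) = 44,117.6471
Discount to today: PV = 44,117.6471 / (1 + 0.103)^5 = 44,117.6471 / 1.632592 = 27,023.08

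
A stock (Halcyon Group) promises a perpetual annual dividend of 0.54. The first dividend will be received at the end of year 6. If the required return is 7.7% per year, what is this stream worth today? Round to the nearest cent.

Value at end of year 5: C / r = 0.54 / 0.077 = 7.0130
Discount to today: PV = 7.0130 / (1 + 0.077)^5 = 7.0130 / 1.449034 = 4.84

4.84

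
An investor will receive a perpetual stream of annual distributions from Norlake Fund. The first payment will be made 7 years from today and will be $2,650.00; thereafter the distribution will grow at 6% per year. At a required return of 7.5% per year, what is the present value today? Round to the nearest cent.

Value at end of year 6: C₁ / (r − g) = $2,650.00 / (0.075 − 0.06) = $176,666.6667
Discount to today: PV = $176,666.6667 / (1 + 0.075)^6 = $176,666.6667 / 1.543302 = $114,473.20

$114473.20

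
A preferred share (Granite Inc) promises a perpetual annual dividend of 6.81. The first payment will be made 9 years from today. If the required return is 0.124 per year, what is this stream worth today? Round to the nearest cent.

Value at end of year 8: C / r = 6.81 / 0.124 = 54.9194
Discount to today: PV = 54.9194 / (1 + 0.124)^8 = 54.9194 / 2.547596 = 21.56

21.56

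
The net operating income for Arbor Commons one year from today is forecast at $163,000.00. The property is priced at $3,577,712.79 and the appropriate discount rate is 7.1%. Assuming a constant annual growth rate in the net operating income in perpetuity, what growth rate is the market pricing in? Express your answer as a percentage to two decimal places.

P = D₁/(r−g) ⇒ g = r − D₁/P = 0.071 − $163,000.00/$3,577,712.79 = 0.025440

2.54%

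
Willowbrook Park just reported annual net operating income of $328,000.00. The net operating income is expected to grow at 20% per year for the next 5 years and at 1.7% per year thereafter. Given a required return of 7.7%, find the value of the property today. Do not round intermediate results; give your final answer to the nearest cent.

D_1 = 393600.00000
D_2 = 472320.00000
D_3 = 566784.00000
D_4 = 680140.80000
D_5 = 816168.96000
Terminal value at year 5: TV = D_5×(1+g_2)/(r−g_2) = 830043.83232/0.06 = 13834063.87200
P_0 = D_1/(1+r)^1 + D_2/(1+r)^2 + D_3/(1+r)^3 + D_4/(1+r)^4 + D_5/(1+r)^5 + TV/(1+r)^5
    = 365459.61003 + 407197.33708 + 453701.76833 + 505517.29062 + 563250.46309 + 9547095.34934 = 11842221.81848

$11842221.82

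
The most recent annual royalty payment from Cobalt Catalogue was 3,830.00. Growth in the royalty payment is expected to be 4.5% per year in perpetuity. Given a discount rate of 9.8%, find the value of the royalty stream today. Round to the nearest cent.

75516.04

D₁ = D₀ × (1 + g) = 3,830.00 × 1.045 = 4,002.3500
Growing perpetuity: P = D₁ / (r − g) = 4,002.3500 / (0.098 − 0.045) = 75,516.04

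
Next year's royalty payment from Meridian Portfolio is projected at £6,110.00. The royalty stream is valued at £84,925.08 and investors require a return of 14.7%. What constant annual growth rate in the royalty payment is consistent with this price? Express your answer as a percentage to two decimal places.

P = D₁/(r−g) ⇒ g = r − D₁/P = 0.147 − £6,110.00/£84,925.08 = 0.075054

7.51%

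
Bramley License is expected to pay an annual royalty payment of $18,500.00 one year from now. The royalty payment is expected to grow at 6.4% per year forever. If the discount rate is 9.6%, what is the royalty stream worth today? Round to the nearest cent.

$578125.00

Growing perpetuity: P = D₁ / (r − g) = $18,500.0000 / (0.096 − 0.064) = $578,125.00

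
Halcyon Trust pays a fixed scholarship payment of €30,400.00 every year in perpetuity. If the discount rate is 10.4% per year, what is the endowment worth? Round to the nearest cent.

€292307.69

Level perpetuity: PV = C / r = €30,400.00 / 0.104 = €292,307.69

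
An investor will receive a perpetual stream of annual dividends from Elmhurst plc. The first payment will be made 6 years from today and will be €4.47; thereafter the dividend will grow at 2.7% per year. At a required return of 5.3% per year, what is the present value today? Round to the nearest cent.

€132.80

Value at end of year 5: C₁ / (r − g) = €4.47 / (0.053 − 0.027) = €171.9231
Discount to today: PV = €171.9231 / (1 + 0.053)^5 = €171.9231 / 1.294619 = €132.80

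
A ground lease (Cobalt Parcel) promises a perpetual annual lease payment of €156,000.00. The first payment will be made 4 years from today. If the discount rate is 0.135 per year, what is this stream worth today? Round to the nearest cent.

€790320.50

Value at end of year 3: C / r = €156,000.00 / 0.135 = €1,155,555.5556
Discount to today: PV = €1,155,555.5556 / (1 + 0.135)^3 = €1,155,555.5556 / 1.462135 = €790,320.50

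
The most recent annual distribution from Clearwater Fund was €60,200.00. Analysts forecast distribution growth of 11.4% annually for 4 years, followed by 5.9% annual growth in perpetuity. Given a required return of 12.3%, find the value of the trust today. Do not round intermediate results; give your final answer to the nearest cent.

D_1 = 67062.80000
D_2 = 74707.95920
D_3 = 83224.66655
D_4 = 92712.27854
Terminal value at year 4: TV = D_4×(1+g_2)/(r−g_2) = 98182.30297/0.064 = 1534098.48389
P_0 = D_1/(1+r)^1 + D_2/(1+r)^2 + D_3/(1+r)^3 + D_4/(1+r)^4 + TV/(1+r)^4
    = 59717.54230 + 59238.95113 + 58764.19551 + 58293.24470 + 964571.03342 = 1200584.96706

€1200584.97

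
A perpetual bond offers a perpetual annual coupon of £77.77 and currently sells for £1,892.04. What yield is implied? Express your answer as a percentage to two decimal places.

P = C/r ⇒ r = C/P = £77.77/£1,892.04 = 0.041104

4.11%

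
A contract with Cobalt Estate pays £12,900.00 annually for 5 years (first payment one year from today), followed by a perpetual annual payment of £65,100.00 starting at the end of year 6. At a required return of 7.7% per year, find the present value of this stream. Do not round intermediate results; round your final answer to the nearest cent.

£635376.68

PV of 5-year annuity: £12,900.00 × [1 − (1+0.077)^−5] / 0.077 = 51915.79434
Perpetuity value at year 5: £65,100.00 / 0.077 = 845454.54545
PV of perpetuity: 845454.54545 / (1+0.077)^5 = 583460.88566
Total PV = 51915.79434 + 583460.88566 = 635376.67999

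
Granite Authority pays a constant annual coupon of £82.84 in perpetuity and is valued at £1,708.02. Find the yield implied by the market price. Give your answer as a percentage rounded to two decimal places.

4.85%

P = C/r ⇒ r = C/P = £82.84/£1,708.02 = 0.048501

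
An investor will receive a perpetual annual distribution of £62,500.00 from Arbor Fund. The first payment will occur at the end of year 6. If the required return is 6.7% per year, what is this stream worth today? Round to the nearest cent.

£674501.81

Value at end of year 5: C / r = £62,500.00 / 0.067 = £932,835.8209
Discount to today: PV = £932,835.8209 / (1 + 0.067)^5 = £932,835.8209 / 1.383000 = £674,501.81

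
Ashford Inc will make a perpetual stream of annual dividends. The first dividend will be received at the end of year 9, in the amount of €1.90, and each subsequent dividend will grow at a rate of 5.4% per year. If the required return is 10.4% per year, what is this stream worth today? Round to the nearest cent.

€17.22

Value at end of year 8: C₁ / (r − g) = €1.90 / (0.104 − 0.054) = €38.0000
Discount to today: PV = €38.0000 / (1 + 0.104)^8 = €38.0000 / 2.206747 = €17.22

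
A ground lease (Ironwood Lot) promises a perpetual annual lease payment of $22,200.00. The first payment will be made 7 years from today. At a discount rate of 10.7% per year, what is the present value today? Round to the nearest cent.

Value at end of year 6: C / r = $22,200.00 / 0.107 = $207,476.6355
Discount to today: PV = $207,476.6355 / (1 + 0.107)^6 = $207,476.6355 / 1.840288 = $112,741.41

$112741.41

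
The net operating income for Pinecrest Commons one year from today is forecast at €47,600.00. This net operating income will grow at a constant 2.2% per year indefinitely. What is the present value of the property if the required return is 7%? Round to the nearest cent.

€991666.67

Growing perpetuity: P = D₁ / (r − g) = €47,600.0000 / (0.07 − 0.022) = €991,666.67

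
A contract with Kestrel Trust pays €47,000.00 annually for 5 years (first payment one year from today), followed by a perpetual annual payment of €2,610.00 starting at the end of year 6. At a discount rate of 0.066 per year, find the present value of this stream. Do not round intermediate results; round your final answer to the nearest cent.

PV of 5-year annuity: €47,000.00 × [1 − (1+0.066)^−5] / 0.066 = 194790.93215
Perpetuity value at year 5: €2,610.00 / 0.066 = 39545.45455
PV of perpetuity: 39545.45455 / (1+0.066)^5 = 28728.34108
Total PV = 194790.93215 + 28728.34108 = 223519.27323

€223519.27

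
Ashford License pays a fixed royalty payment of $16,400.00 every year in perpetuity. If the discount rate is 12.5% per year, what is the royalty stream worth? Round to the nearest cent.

Level perpetuity: PV = C / r = $16,400.00 / 0.125 = $131,200.00

$131200.00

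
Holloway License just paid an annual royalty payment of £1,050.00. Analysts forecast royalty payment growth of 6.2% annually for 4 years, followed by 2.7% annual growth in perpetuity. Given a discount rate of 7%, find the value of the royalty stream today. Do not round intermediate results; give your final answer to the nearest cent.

D_1 = 1115.10000
D_2 = 1184.23620
D_3 = 1257.65884
D_4 = 1335.63369
Terminal value at year 4: TV = D_4×(1+g_2)/(r−g_2) = 1371.69580/0.043 = 31899.90238
P_0 = D_1/(1+r)^1 + D_2/(1+r)^2 + D_3/(1+r)^3 + D_4/(1+r)^4 + TV/(1+r)^4
    = 1042.14953 + 1034.35776 + 1026.62424 + 1018.94855 + 24336.28279 = 28458.36288

£28458.36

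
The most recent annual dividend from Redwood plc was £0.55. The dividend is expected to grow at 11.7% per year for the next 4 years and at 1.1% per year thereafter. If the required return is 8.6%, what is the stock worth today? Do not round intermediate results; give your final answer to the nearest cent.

£10.66

D_1 = 0.61435
D_2 = 0.68623
D_3 = 0.76652
D_4 = 0.85620
Terminal value at year 4: TV = D_4×(1+g_2)/(r−g_2) = 0.86562/0.075 = 11.54158
P_0 = D_1/(1+r)^1 + D_2/(1+r)^2 + D_3/(1+r)^3 + D_4/(1+r)^4 + TV/(1+r)^4
    = 0.56570 + 0.58185 + 0.59846 + 0.61554 + 8.29748 = 10.65902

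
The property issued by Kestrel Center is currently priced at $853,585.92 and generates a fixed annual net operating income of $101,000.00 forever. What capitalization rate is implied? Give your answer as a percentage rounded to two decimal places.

11.83%

P = C/r ⇒ r = C/P = $101,000.00/$853,585.92 = 0.118324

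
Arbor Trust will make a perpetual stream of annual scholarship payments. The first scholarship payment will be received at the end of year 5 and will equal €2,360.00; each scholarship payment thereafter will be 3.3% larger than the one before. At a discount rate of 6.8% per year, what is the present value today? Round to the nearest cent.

Value at end of year 4: C₁ / (r − g) = €2,360.00 / (0.068 − 0.033) = €67,428.5714
Discount to today: PV = €67,428.5714 / (1 + 0.068)^4 = €67,428.5714 / 1.301023 = €51,827.34

€51827.34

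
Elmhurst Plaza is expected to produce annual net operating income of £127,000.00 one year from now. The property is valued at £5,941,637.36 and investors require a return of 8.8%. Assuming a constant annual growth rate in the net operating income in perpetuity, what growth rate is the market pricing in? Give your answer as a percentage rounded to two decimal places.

6.66%

P = D₁/(r−g) ⇒ g = r − D₁/P = 0.088 − £127,000.00/£5,941,637.36 = 0.066625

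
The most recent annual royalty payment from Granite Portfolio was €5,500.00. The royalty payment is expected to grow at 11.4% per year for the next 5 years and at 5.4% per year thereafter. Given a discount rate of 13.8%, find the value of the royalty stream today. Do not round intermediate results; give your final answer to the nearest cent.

€87843.53

D_1 = 6127.00000
D_2 = 6825.47800
D_3 = 7603.58249
D_4 = 8470.39090
D_5 = 9436.01546
Terminal value at year 5: TV = D_5×(1+g_2)/(r−g_2) = 9945.56029/0.084 = 118399.52730
P_0 = D_1/(1+r)^1 + D_2/(1+r)^2 + D_3/(1+r)^3 + D_4/(1+r)^4 + D_5/(1+r)^5 + TV/(1+r)^5
    = 5384.00703 + 5270.46031 + 5159.30825 + 5050.50034 + 4943.98715 + 62035.26735 = 87843.53042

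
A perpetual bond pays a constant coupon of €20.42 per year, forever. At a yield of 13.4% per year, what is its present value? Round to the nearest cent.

Level perpetuity: PV = C / r = €20.42 / 0.134 = €152.39

€152.39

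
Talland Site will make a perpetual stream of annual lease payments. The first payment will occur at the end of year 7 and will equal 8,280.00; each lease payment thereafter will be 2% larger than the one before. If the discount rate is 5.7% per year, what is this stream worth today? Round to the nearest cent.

Value at end of year 6: C₁ / (r − g) = 8,280.00 / (0.057 − 0.02) = 223,783.7838
Discount to today: PV = 223,783.7838 / (1 + 0.057)^6 = 223,783.7838 / 1.394601 = 160,464.40

160464.40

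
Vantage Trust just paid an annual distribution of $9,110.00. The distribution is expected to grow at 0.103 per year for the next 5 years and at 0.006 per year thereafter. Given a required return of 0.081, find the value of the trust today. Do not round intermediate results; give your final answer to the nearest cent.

$183553.97

D_1 = 10048.33000
D_2 = 11083.30799
D_3 = 12224.88871
D_4 = 13484.05225
D_5 = 14872.90963
Terminal value at year 5: TV = D_5×(1+g_2)/(r−g_2) = 14962.14709/0.075 = 199495.29453
P_0 = D_1/(1+r)^1 + D_2/(1+r)^2 + D_3/(1+r)^3 + D_4/(1+r)^4 + D_5/(1+r)^5 + TV/(1+r)^5
    = 9295.40241 + 9484.57803 + 9677.60367 + 9874.55768 + 10075.52000 + 135146.30826 = 183553.97005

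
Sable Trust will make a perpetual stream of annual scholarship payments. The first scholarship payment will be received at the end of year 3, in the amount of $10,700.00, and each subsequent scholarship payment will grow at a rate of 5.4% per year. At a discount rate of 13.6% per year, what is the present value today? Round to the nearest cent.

Value at end of year 2: C₁ / (r − g) = $10,700.00 / (0.136 − 0.054) = $130,487.8049
Discount to today: PV = $130,487.8049 / (1 + 0.136)^2 = $130,487.8049 / 1.290496 = $101,114.46

$101114.46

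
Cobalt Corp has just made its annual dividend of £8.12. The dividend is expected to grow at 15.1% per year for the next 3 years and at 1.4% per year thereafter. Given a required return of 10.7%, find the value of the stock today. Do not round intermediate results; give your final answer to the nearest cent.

D_1 = 9.34612
D_2 = 10.75738
D_3 = 12.38175
Terminal value at year 3: TV = D_3×(1+g_2)/(r−g_2) = 12.55509/0.093 = 135.00101
P_0 = D_1/(1+r)^1 + D_2/(1+r)^2 + D_3/(1+r)^3 + TV/(1+r)^3
    = 8.44275 + 8.77832 + 9.12723 + 99.51628 = 125.86458

£125.86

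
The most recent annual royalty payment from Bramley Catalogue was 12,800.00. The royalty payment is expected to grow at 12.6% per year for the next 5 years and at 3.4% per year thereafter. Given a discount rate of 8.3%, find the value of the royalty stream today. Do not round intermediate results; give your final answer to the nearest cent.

400197.88

D_1 = 14412.80000
D_2 = 16228.81280
D_3 = 18273.64321
D_4 = 20576.12226
D_5 = 23168.71366
Terminal value at year 5: TV = D_5×(1+g_2)/(r−g_2) = 23956.44993/0.049 = 488907.14136
P_0 = D_1/(1+r)^1 + D_2/(1+r)^2 + D_3/(1+r)^3 + D_4/(1+r)^4 + D_5/(1+r)^5 + TV/(1+r)^5
    = 13308.21791 + 13836.61438 + 14385.99057 + 14957.17949 + 15551.04718 + 328158.83243 = 400197.88196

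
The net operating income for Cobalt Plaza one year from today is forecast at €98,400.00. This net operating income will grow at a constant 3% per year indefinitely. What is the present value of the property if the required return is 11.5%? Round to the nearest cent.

Growing perpetuity: P = D₁ / (r − g) = €98,400.0000 / (0.115 − 0.03) = €1,157,647.06

€1157647.06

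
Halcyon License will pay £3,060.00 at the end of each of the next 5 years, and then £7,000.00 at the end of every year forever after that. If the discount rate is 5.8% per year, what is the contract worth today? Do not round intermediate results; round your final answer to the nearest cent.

PV of 5-year annuity: £3,060.00 × [1 − (1+0.058)^−5] / 0.058 = 12960.26818
Perpetuity value at year 5: £7,000.00 / 0.058 = 120689.65517
PV of perpetuity: 120689.65517 / (1+0.058)^5 = 91041.98287
Total PV = 12960.26818 + 91041.98287 = 104002.25105

£104002.25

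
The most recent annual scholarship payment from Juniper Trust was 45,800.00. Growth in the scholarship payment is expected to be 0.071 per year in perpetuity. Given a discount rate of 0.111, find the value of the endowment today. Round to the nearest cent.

1226295.00

D₁ = D₀ × (1 + g) = 45,800.00 × 1.071 = 49,051.8000
Growing perpetuity: P = D₁ / (r − g) = 49,051.8000 / (0.111 − 0.071) = 1,226,295.00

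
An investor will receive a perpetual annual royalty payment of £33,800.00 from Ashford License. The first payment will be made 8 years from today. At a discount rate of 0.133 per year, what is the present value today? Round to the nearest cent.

£106036.57

Value at end of year 7: C / r = £33,800.00 / 0.133 = £254,135.3383
Discount to today: PV = £254,135.3383 / (1 + 0.133)^7 = £254,135.3383 / 2.396676 = £106,036.57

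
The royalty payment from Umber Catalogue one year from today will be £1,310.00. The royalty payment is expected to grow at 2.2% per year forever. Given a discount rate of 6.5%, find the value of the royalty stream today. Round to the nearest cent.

£30465.12

Growing perpetuity: P = D₁ / (r − g) = £1,310.0000 / (0.065 − 0.022) = £30,465.12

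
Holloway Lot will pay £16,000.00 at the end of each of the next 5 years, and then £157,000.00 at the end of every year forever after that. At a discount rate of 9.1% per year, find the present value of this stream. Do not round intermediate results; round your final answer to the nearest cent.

PV of 5-year annuity: £16,000.00 × [1 − (1+0.091)^−5] / 0.091 = 62073.27690
Perpetuity value at year 5: £157,000.00 / 0.091 = 1725274.72527
PV of perpetuity: 1725274.72527 / (1+0.091)^5 = 1116180.69572
Total PV = 62073.27690 + 1116180.69572 = 1178253.97261

£1178253.97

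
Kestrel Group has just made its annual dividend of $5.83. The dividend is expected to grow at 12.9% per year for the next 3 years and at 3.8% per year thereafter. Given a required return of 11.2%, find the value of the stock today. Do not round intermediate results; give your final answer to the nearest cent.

$103.62

D_1 = 6.58207
D_2 = 7.43116
D_3 = 8.38978
Terminal value at year 3: TV = D_3×(1+g_2)/(r−g_2) = 8.70859/0.074 = 117.68362
P_0 = D_1/(1+r)^1 + D_2/(1+r)^2 + D_3/(1+r)^3 + TV/(1+r)^3
    = 5.91913 + 6.00962 + 6.10149 + 85.58579 = 103.61603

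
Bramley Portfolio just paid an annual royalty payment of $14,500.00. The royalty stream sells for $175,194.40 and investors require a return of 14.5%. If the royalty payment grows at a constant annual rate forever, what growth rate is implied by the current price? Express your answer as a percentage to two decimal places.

5.75%

P = D₀(1+g)/(r−g) ⇒ P(r−g) = D₀(1+g) ⇒ g(P+D₀) = P·r − D₀
g = (P·r − D₀)/(P + D₀) = ($175,194.40×0.145 − $14,500.00) / ($175,194.40 + $14,500.00) = 0.057478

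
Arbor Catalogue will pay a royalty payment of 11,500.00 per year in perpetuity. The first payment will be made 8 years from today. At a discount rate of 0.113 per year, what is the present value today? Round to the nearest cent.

48100.90

Value at end of year 7: C / r = 11,500.00 / 0.113 = 101,769.9115
Discount to today: PV = 101,769.9115 / (1 + 0.113)^7 = 101,769.9115 / 2.115759 = 48,100.90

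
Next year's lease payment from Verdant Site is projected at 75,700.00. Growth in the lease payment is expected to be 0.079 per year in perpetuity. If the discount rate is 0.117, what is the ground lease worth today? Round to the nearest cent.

Growing perpetuity: P = D₁ / (r − g) = 75,700.0000 / (0.117 − 0.079) = 1,992,105.26

1992105.26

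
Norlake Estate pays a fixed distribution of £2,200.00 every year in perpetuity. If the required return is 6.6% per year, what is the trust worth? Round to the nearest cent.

£33333.33

Level perpetuity: PV = C / r = £2,200.00 / 0.066 = £33,333.33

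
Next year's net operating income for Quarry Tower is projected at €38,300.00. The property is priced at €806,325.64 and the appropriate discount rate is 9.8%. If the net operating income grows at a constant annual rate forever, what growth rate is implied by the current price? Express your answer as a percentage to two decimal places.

5.05%

P = D₁/(r−g) ⇒ g = r − D₁/P = 0.098 − €38,300.00/€806,325.64 = 0.050501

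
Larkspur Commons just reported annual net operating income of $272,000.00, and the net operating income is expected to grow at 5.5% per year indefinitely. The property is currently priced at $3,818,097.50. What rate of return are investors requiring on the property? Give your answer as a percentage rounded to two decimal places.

D₁ = $272,000.00 × 1.055 = $286,960.0000
P = D₁/(r − g) ⇒ r = D₁/P + g = $286,960.0000/$3,818,097.50 + 0.055 = 0.075158 + 0.055 = 0.130158

13.02%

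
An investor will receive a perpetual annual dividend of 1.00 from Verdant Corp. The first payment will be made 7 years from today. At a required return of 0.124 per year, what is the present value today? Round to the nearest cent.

4.00

Value at end of year 6: C / r = 1.00 / 0.124 = 8.0645
Discount to today: PV = 8.0645 / (1 + 0.124)^6 = 8.0645 / 2.016498 = 4.00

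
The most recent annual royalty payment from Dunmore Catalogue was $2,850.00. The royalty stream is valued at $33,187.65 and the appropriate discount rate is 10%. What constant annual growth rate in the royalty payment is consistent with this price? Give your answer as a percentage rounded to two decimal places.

1.30%

P = D₀(1+g)/(r−g) ⇒ P(r−g) = D₀(1+g) ⇒ g(P+D₀) = P·r − D₀
g = (P·r − D₀)/(P + D₀) = ($33,187.65×0.1 − $2,850.00) / ($33,187.65 + $2,850.00) = 0.013008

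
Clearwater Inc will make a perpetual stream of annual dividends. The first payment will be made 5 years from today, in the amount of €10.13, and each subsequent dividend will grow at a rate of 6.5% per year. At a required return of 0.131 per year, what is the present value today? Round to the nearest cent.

Value at end of year 4: C₁ / (r − g) = €10.13 / (0.131 − 0.065) = €153.4848
Discount to today: PV = €153.4848 / (1 + 0.131)^4 = €153.4848 / 1.636253 = €93.80

€93.80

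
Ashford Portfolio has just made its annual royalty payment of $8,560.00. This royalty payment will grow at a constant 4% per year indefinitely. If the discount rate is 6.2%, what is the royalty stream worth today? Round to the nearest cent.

D₁ = D₀ × (1 + g) = $8,560.00 × 1.04 = $8,902.4000
Growing perpetuity: P = D₁ / (r − g) = $8,902.4000 / (0.062 − 0.04) = $404,654.55

$404654.55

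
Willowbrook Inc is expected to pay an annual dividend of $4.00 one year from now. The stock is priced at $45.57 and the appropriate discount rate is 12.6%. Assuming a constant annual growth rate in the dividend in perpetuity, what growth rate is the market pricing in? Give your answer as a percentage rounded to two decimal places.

3.82%

P = D₁/(r−g) ⇒ g = r − D₁/P = 0.126 − $4.00/$45.57 = 0.038223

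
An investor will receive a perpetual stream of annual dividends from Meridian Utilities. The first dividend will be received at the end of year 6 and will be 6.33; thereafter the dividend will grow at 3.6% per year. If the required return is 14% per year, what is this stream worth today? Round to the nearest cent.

Value at end of year 5: C₁ / (r − g) = 6.33 / (0.14 − 0.036) = 60.8654
Discount to today: PV = 60.8654 / (1 + 0.14)^5 = 60.8654 / 1.925415 = 31.61

31.61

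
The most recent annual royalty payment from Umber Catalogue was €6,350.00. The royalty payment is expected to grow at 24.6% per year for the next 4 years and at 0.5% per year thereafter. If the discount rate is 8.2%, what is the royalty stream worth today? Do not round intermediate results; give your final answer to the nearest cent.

€182348.73

D_1 = 7912.10000
D_2 = 9858.47660
D_3 = 12283.66184
D_4 = 15305.44266
Terminal value at year 4: TV = D_4×(1+g_2)/(r−g_2) = 15381.96987/0.077 = 199765.84247
P_0 = D_1/(1+r)^1 + D_2/(1+r)^2 + D_3/(1+r)^3 + D_4/(1+r)^4 + TV/(1+r)^4
    = 7312.47689 + 8420.83753 + 9697.19368 + 11167.00862 + 145751.21645 = 182348.73318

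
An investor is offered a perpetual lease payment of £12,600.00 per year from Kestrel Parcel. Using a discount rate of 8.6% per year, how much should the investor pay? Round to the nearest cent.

Level perpetuity: PV = C / r = £12,600.00 / 0.086 = £146,511.63

£146511.63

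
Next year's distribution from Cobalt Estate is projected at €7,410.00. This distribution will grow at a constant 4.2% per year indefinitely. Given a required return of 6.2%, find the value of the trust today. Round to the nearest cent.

€370500.00

Growing perpetuity: P = D₁ / (r − g) = €7,410.0000 / (0.062 − 0.042) = €370,500.00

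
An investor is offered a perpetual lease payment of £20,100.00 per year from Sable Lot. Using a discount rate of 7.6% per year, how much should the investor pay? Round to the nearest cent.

£264473.68

Level perpetuity: PV = C / r = £20,100.00 / 0.076 = £264,473.68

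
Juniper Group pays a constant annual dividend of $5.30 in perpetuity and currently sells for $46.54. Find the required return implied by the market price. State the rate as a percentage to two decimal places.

11.39%

P = C/r ⇒ r = C/P = $5.30/$46.54 = 0.113881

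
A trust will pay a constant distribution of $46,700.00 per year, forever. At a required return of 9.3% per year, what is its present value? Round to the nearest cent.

Level perpetuity: PV = C / r = $46,700.00 / 0.093 = $502,150.54

$502150.54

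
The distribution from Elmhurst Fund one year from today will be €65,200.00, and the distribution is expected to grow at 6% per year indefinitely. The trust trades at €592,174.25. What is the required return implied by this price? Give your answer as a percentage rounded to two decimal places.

17.01%

P = D₁/(r − g) ⇒ r = D₁/P + g = €65,200.0000/€592,174.25 + 0.06 = 0.110103 + 0.06 = 0.170103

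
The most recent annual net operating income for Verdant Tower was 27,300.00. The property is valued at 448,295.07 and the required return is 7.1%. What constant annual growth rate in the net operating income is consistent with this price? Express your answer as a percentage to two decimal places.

0.95%

P = D₀(1+g)/(r−g) ⇒ P(r−g) = D₀(1+g) ⇒ g(P+D₀) = P·r − D₀
g = (P·r − D₀)/(P + D₀) = (448,295.07×0.071 − 27,300.00) / (448,295.07 + 27,300.00) = 0.009523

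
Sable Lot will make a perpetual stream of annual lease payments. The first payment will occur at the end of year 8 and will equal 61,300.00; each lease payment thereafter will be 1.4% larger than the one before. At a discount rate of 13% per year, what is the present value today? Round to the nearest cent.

224622.56

Value at end of year 7: C₁ / (r − g) = 61,300.00 / (0.13 − 0.014) = 528,448.2759
Discount to today: PV = 528,448.2759 / (1 + 0.13)^7 = 528,448.2759 / 2.352605 = 224,622.56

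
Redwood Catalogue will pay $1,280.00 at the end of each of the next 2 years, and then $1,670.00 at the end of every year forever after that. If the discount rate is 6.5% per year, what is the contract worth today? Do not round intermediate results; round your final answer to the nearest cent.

PV of 2-year annuity: $1,280.00 × [1 − (1+0.065)^−2] / 0.065 = 2330.40182
Perpetuity value at year 2: $1,670.00 / 0.065 = 25692.30769
PV of perpetuity: 25692.30769 / (1+0.065)^2 = 22651.86157
Total PV = 2330.40182 + 22651.86157 = 24982.26339

$24982.26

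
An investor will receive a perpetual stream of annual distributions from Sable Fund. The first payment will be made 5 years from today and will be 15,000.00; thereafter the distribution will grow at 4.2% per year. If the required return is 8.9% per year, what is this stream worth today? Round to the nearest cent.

226924.76

Value at end of year 4: C₁ / (r − g) = 15,000.00 / (0.089 − 0.042) = 319,148.9362
Discount to today: PV = 319,148.9362 / (1 + 0.089)^4 = 319,148.9362 / 1.406409 = 226,924.76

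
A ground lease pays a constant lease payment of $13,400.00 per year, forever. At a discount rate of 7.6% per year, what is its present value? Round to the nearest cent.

$176315.79

Level perpetuity: PV = C / r = $13,400.00 / 0.076 = $176,315.79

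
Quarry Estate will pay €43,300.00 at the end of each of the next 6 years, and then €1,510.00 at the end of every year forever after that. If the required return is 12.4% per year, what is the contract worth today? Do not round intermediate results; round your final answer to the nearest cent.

PV of 6-year annuity: €43,300.00 × [1 − (1+0.124)^−6] / 0.124 = 176025.26820
Perpetuity value at year 6: €1,510.00 / 0.124 = 12177.41935
PV of perpetuity: 12177.41935 / (1+0.124)^6 = 6038.89384
Total PV = 176025.26820 + 6038.89384 = 182064.16204

€182064.16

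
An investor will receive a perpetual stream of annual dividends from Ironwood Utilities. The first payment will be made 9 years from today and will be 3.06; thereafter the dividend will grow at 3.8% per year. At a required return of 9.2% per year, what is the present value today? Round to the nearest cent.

Value at end of year 8: C₁ / (r − g) = 3.06 / (0.092 − 0.038) = 56.6667
Discount to today: PV = 56.6667 / (1 + 0.092)^8 = 56.6667 / 2.022000 = 28.03

28.03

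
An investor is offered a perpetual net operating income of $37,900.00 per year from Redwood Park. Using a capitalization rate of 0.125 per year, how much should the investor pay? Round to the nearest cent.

$303200.00

Level perpetuity: PV = C / r = $37,900.00 / 0.125 = $303,200.00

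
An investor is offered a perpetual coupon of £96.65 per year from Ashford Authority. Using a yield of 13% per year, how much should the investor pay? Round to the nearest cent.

£743.46

Level perpetuity: PV = C / r = £96.65 / 0.13 = £743.46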